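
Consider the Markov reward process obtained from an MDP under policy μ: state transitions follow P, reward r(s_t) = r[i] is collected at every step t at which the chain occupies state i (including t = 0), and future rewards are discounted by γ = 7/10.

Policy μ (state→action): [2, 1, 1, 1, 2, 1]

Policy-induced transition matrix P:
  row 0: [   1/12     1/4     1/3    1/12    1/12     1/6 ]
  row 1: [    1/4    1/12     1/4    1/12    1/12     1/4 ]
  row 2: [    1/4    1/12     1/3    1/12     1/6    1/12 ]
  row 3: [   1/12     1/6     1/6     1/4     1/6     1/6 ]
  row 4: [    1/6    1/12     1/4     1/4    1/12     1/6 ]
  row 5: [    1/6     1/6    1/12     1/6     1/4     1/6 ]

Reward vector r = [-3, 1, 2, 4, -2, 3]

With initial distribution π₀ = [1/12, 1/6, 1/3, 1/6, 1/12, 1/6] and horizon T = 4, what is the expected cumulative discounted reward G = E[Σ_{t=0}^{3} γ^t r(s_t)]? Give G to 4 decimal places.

t=0: π = [0.0833, 0.1667, 0.3333, 0.1667, 0.0833, 0.1667], E[r] = 1.5833, γ^t·E[r] = 1.583333, running G = 1.583333
t=1: π = [0.1875, 0.1250, 0.2431, 0.1389, 0.1528, 0.1528], E[r] = 0.7569, γ^t·E[r] = 0.529861, running G = 2.113194
t=2: π = [0.1701, 0.1389, 0.2488, 0.1447, 0.1406, 0.1568], E[r] = 0.8941, γ^t·E[r] = 0.438108, running G = 2.551302
t=3: π = [0.1727, 0.1368, 0.2467, 0.1440, 0.1423, 0.1575], E[r] = 0.8758, γ^t·E[r] = 0.300406, running G = 2.851708

G = 2.8517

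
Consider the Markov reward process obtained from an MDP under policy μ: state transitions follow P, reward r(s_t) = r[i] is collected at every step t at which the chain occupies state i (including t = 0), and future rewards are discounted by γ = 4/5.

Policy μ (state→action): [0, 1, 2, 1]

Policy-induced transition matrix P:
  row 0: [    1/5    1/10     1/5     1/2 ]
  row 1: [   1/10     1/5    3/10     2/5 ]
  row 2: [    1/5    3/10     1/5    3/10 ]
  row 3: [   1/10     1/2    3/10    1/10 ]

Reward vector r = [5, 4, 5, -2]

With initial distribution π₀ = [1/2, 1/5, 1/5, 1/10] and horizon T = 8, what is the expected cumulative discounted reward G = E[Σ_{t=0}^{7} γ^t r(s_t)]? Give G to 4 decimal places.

t=0: π = [0.5000, 0.2000, 0.2000, 0.1000], E[r] = 4.1000, γ^t·E[r] = 4.100000, running G = 4.100000
t=1: π = [0.1700, 0.2000, 0.2300, 0.4000], E[r] = 2.0000, γ^t·E[r] = 1.600000, running G = 5.700000
t=2: π = [0.1400, 0.3260, 0.2600, 0.2740], E[r] = 2.7560, γ^t·E[r] = 1.763840, running G = 7.463840
t=3: π = [0.1400, 0.2942, 0.2600, 0.3058], E[r] = 2.5652, γ^t·E[r] = 1.313382, running G = 8.777222
t=4: π = [0.1400, 0.3037, 0.2600, 0.2963], E[r] = 2.6224, γ^t·E[r] = 1.074151, running G = 9.851374
t=5: π = [0.1400, 0.3009, 0.2600, 0.2991], E[r] = 2.6053, γ^t·E[r] = 0.853694, running G = 10.705068
t=6: π = [0.1400, 0.3017, 0.2600, 0.2983], E[r] = 2.6104, γ^t·E[r] = 0.684306, running G = 11.389374
t=7: π = [0.1400, 0.3015, 0.2600, 0.2985], E[r] = 2.6089, γ^t·E[r] = 0.547121, running G = 11.936494

G = 11.9365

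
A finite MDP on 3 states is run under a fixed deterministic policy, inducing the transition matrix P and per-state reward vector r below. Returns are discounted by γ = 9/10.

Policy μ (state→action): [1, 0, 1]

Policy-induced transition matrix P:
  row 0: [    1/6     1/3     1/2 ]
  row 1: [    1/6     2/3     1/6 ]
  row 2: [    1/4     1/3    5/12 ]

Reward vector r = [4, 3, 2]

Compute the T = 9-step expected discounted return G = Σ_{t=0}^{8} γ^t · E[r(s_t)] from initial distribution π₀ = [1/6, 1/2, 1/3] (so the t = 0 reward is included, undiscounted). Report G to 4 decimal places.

G = 17.6229

t=0: π = [0.1667, 0.5000, 0.3333], E[r] = 2.8333, γ^t·E[r] = 2.833333, running G = 2.833333
t=1: π = [0.1944, 0.5000, 0.3056], E[r] = 2.8889, γ^t·E[r] = 2.600000, running G = 5.433333
t=2: π = [0.1921, 0.5000, 0.3079], E[r] = 2.8843, γ^t·E[r] = 2.336250, running G = 7.769583
t=3: π = [0.1923, 0.5000, 0.3077], E[r] = 2.8846, γ^t·E[r] = 2.102906, running G = 9.872490
t=4: π = [0.1923, 0.5000, 0.3077], E[r] = 2.8846, γ^t·E[r] = 1.892595, running G = 11.765084
t=5: π = [0.1923, 0.5000, 0.3077], E[r] = 2.8846, γ^t·E[r] = 1.703337, running G = 13.468421
t=6: π = [0.1923, 0.5000, 0.3077], E[r] = 2.8846, γ^t·E[r] = 1.533003, running G = 15.001424
t=7: π = [0.1923, 0.5000, 0.3077], E[r] = 2.8846, γ^t·E[r] = 1.379703, running G = 16.381126
t=8: π = [0.1923, 0.5000, 0.3077], E[r] = 2.8846, γ^t·E[r] = 1.241732, running G = 17.622859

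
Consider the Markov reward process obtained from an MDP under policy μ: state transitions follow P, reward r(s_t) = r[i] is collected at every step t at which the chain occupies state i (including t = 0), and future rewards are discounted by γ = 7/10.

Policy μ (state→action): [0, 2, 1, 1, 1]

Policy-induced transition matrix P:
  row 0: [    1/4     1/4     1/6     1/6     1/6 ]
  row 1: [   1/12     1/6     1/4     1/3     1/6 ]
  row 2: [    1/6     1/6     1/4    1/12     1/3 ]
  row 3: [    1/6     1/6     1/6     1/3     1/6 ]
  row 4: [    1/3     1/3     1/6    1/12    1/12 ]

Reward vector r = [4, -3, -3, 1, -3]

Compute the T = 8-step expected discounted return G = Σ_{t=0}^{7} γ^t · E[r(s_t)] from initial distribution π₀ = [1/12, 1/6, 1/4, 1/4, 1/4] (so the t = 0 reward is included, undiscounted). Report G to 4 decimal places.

t=0: π = [0.0833, 0.1667, 0.2500, 0.2500, 0.2500], E[r] = -1.4167, γ^t·E[r] = -1.416667, running G = -1.416667
t=1: π = [0.2014, 0.2153, 0.2014, 0.1944, 0.1875], E[r] = -0.8125, γ^t·E[r] = -0.568750, running G = -1.985417
t=2: π = [0.1968, 0.2147, 0.2014, 0.2025, 0.1846], E[r] = -0.8125, γ^t·E[r] = -0.398125, running G = -2.383542
t=3: π = [0.1959, 0.2138, 0.2013, 0.2040, 0.1848], E[r] = -0.8123, γ^t·E[r] = -0.278605, running G = -2.662146
t=4: π = [0.1960, 0.2138, 0.2013, 0.2041, 0.1848], E[r] = -0.8116, γ^t·E[r] = -0.194864, running G = -2.857011
t=5: π = [0.1960, 0.2138, 0.2013, 0.2041, 0.1848], E[r] = -0.8115, γ^t·E[r] = -0.136391, running G = -2.993401
t=6: π = [0.1960, 0.2138, 0.2013, 0.2042, 0.1848], E[r] = -0.8115, γ^t·E[r] = -0.095473, running G = -3.088874
t=7: π = [0.1960, 0.2138, 0.2013, 0.2042, 0.1848], E[r] = -0.8115, γ^t·E[r] = -0.066831, running G = -3.155705

G = -3.1557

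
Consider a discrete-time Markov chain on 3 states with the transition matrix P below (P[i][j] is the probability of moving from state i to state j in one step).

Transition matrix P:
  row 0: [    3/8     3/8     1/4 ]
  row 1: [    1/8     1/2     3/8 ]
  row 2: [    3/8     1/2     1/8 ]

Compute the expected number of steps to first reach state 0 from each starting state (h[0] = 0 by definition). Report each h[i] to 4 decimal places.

h = [0.0000, 5.0000, 4.0000]

First-step conditioning: h[0] = 0; for i ≠ 0, h[i] = 1 + Σ_k P[i][k]·h[k].
  h[1] = 1 + 1/2·h[1] + 3/8·h[2]
  h[2] = 1 + 1/2·h[1] + 1/8·h[2]
Solving the 2×2 linear system over states ≠ 0 gives exactly h = [0, 5, 4] (h[0] = 0 is the target).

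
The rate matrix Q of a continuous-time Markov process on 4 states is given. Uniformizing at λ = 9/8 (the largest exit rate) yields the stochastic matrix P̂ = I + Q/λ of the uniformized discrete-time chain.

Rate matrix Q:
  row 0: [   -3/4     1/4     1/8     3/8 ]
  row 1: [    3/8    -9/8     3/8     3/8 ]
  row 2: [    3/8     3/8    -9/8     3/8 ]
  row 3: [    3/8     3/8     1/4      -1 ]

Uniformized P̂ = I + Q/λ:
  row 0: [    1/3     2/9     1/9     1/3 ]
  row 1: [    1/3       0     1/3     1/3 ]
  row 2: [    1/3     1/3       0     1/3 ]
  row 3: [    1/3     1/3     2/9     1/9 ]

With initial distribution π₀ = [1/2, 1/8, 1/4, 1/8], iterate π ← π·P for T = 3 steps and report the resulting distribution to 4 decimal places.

t=0: π = [0.5000, 0.1250, 0.2500, 0.1250]
t=1: π = [0.3333, 0.2361, 0.1250, 0.3056]
t=2: π = [0.3333, 0.2176, 0.1836, 0.2654]
t=3: π = [0.3333, 0.2238, 0.1686, 0.2743]

π = [0.3333, 0.2238, 0.1686, 0.2743]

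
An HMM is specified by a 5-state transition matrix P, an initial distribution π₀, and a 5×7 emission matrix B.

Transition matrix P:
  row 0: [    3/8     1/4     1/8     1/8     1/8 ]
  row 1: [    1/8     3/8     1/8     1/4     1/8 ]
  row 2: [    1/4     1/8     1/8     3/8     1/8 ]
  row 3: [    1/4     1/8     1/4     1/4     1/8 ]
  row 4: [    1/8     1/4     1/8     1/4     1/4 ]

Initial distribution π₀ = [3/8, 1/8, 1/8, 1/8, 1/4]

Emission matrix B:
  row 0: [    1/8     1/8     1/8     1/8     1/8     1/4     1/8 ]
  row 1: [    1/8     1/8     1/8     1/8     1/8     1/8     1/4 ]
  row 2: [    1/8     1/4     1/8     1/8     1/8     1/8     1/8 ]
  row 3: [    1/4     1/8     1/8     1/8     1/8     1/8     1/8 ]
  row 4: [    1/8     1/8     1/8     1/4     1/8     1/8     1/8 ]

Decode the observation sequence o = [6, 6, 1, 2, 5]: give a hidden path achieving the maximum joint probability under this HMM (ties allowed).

path = [0, 0, 0, 0, 0]

t=0: δ = [4.688e-02, 3.125e-02, 1.562e-02, 1.562e-02, 3.125e-02]  (obs o_0=6)
t=1: δ = [2.197e-03, 2.930e-03, 7.324e-04, 9.766e-04, 9.766e-04]  ψ = [0, 0, 0, 1, 4]  (obs o_1=6)
t=2: δ = [1.030e-04, 1.373e-04, 9.155e-05, 9.155e-05, 4.578e-05]  ψ = [0, 1, 1, 1, 1]  (obs o_2=1)
t=3: δ = [4.828e-06, 6.437e-06, 2.861e-06, 4.292e-06, 2.146e-06]  ψ = [0, 1, 3, 1, 1]  (obs o_3=2)
t=4: δ = [4.526e-07, 3.017e-07, 1.341e-07, 2.012e-07, 1.006e-07]  ψ = [0, 1, 3, 1, 1]  (obs o_4=5)
backtrack: best end state = 0; path = [0, 0, 0, 0, 0]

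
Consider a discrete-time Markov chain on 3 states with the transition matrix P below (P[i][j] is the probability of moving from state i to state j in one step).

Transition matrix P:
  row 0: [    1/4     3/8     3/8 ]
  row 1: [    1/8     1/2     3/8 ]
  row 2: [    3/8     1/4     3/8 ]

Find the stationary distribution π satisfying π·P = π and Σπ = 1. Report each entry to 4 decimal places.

Balance equations π_j = Σ_i π_i·P[i][j]:
  π_0 = 1/4·π_0 + 1/8·π_1 + 3/8·π_2
  π_1 = 3/8·π_0 + 1/2·π_1 + 1/4·π_2
  normalize: π_0 + π_1 + π_2 = 1
Solving the linear system gives exactly π = [1/4, 3/8, 3/8].

π = [0.2500, 0.3750, 0.3750]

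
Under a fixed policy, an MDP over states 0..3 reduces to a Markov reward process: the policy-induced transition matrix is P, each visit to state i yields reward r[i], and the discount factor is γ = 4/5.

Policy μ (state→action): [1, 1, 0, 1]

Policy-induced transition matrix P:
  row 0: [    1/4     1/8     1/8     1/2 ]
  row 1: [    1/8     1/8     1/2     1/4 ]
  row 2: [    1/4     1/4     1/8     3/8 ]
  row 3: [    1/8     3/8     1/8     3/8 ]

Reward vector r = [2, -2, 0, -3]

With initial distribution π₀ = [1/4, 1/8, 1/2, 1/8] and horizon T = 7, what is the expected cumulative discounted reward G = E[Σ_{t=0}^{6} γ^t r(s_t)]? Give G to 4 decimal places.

t=0: π = [0.2500, 0.1250, 0.5000, 0.1250], E[r] = -0.1250, γ^t·E[r] = -0.125000, running G = -0.125000
t=1: π = [0.2188, 0.2188, 0.1719, 0.3906], E[r] = -1.1719, γ^t·E[r] = -0.937500, running G = -1.062500
t=2: π = [0.1738, 0.2441, 0.2070, 0.3750], E[r] = -1.2656, γ^t·E[r] = -0.810000, running G = -1.872500
t=3: π = [0.1726, 0.2446, 0.2166, 0.3662], E[r] = -1.2427, γ^t·E[r] = -0.636250, running G = -2.508750
t=4: π = [0.1736, 0.2436, 0.2167, 0.3660], E[r] = -1.2379, γ^t·E[r] = -0.507063, running G = -3.015813
t=5: π = [0.1738, 0.2436, 0.2164, 0.3663], E[r] = -1.2383, γ^t·E[r] = -0.405781, running G = -3.421594
t=6: π = [0.1738, 0.2436, 0.2163, 0.3663], E[r] = -1.2385, γ^t·E[r] = -0.324667, running G = -3.746260

G = -3.7463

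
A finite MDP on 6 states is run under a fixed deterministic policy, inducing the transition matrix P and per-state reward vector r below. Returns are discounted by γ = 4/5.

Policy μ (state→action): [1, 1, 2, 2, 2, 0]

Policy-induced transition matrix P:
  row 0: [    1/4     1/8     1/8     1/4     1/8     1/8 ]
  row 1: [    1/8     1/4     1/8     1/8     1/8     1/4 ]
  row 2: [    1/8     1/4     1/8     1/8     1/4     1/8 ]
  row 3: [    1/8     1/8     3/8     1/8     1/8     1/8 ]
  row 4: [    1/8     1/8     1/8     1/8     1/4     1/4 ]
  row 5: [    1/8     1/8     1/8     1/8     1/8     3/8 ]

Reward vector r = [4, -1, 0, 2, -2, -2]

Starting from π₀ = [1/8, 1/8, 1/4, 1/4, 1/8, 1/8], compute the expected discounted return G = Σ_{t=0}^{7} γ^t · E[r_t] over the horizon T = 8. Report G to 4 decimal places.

t=0: π = [0.1250, 0.1250, 0.2500, 0.2500, 0.1250, 0.1250], E[r] = 0.3750, γ^t·E[r] = 0.375000, running G = 0.375000
t=1: π = [0.1406, 0.1719, 0.1875, 0.1406, 0.1719, 0.1875], E[r] = -0.0469, γ^t·E[r] = -0.037500, running G = 0.337500
t=2: π = [0.1426, 0.1699, 0.1602, 0.1426, 0.1699, 0.2148], E[r] = -0.0840, γ^t·E[r] = -0.053750, running G = 0.283750
t=3: π = [0.1428, 0.1663, 0.1606, 0.1428, 0.1663, 0.2212], E[r] = -0.0842, γ^t·E[r] = -0.043125, running G = 0.240625
t=4: π = [0.1429, 0.1659, 0.1607, 0.1429, 0.1659, 0.2219], E[r] = -0.0842, γ^t·E[r] = -0.034488, running G = 0.206138
t=5: π = [0.1429, 0.1658, 0.1607, 0.1429, 0.1658, 0.2219], E[r] = -0.0842, γ^t·E[r] = -0.027586, running G = 0.178551
t=6: π = [0.1429, 0.1658, 0.1607, 0.1429, 0.1658, 0.2219], E[r] = -0.0842, γ^t·E[r] = -0.022068, running G = 0.156483
t=7: π = [0.1429, 0.1658, 0.1607, 0.1429, 0.1658, 0.2219], E[r] = -0.0842, γ^t·E[r] = -0.017655, running G = 0.138828

G = 0.1388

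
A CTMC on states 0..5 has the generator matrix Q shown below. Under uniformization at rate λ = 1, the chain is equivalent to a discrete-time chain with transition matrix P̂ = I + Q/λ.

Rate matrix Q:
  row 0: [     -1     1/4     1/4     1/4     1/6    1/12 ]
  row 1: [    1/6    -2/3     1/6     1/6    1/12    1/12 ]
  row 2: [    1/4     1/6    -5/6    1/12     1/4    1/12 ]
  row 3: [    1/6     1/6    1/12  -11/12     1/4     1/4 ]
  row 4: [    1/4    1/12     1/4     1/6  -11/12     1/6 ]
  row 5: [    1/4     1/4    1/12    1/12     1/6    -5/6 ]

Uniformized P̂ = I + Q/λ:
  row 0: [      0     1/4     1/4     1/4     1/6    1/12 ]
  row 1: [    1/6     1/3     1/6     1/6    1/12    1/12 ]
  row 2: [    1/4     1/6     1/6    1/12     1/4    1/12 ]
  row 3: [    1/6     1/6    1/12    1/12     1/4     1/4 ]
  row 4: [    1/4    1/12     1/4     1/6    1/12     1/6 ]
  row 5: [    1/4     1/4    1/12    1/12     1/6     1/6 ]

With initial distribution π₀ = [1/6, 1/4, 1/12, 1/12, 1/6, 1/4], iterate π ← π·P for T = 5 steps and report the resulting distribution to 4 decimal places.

t=0: π = [0.1667, 0.2500, 0.0833, 0.0833, 0.1667, 0.2500]
t=1: π = [0.1806, 0.2292, 0.1667, 0.1458, 0.1458, 0.1319]
t=2: π = [0.1736, 0.2188, 0.1707, 0.1447, 0.1615, 0.1308]
t=3: π = [0.1763, 0.2150, 0.1716, 0.1440, 0.1613, 0.1318]
t=4: π = [0.1760, 0.2147, 0.1718, 0.1441, 0.1616, 0.1317]
t=5: π = [0.1761, 0.2146, 0.1718, 0.1440, 0.1616, 0.1318]

π = [0.1761, 0.2146, 0.1718, 0.1440, 0.1616, 0.1318]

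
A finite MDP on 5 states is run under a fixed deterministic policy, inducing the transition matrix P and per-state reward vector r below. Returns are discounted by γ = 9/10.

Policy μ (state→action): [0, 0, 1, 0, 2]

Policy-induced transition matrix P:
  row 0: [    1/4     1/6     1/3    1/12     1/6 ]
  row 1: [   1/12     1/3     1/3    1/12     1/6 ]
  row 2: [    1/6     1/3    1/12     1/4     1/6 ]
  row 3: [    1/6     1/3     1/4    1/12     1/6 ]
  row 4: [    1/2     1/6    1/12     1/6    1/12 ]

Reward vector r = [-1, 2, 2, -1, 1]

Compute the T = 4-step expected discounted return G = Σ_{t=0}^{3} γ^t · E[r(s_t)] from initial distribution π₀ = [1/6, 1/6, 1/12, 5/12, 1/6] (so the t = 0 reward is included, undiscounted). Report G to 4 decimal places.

t=0: π = [0.1667, 0.1667, 0.0833, 0.4167, 0.1667], E[r] = 0.0833, γ^t·E[r] = 0.083333, running G = 0.083333
t=1: π = [0.2222, 0.2778, 0.2361, 0.1111, 0.1528], E[r] = 0.8472, γ^t·E[r] = 0.762500, running G = 0.845833
t=2: π = [0.2130, 0.2708, 0.2269, 0.1354, 0.1539], E[r] = 0.8009, γ^t·E[r] = 0.648750, running G = 1.494583
t=3: π = [0.2132, 0.2722, 0.2269, 0.1340, 0.1538], E[r] = 0.8048, γ^t·E[r] = 0.586688, running G = 2.081271

G = 2.0813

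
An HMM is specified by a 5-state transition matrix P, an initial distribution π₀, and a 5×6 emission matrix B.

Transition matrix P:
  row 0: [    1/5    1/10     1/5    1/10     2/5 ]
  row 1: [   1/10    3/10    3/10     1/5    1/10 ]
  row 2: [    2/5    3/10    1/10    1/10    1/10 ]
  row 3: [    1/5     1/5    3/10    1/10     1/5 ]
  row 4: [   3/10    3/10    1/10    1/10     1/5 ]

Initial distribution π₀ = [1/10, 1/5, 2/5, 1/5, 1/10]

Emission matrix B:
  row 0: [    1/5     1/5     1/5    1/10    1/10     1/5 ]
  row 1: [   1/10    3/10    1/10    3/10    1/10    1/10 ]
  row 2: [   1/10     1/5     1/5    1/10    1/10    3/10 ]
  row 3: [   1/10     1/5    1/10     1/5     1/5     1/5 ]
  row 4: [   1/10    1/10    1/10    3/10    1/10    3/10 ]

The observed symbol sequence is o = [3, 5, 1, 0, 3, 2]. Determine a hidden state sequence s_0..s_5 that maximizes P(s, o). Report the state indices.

path = [1, 2, 0, 0, 4, 0]

t=0: δ = [1.000e-02, 6.000e-02, 4.000e-02, 4.000e-02, 3.000e-02]  (obs o_0=3)
t=1: δ = [3.200e-03, 1.800e-03, 5.400e-03, 2.400e-03, 2.400e-03]  ψ = [2, 1, 1, 1, 3]  (obs o_1=5)
t=2: δ = [4.320e-04, 4.860e-04, 1.440e-04, 1.080e-04, 1.280e-04]  ψ = [2, 2, 3, 2, 0]  (obs o_2=1)
t=3: δ = [1.728e-05, 1.458e-05, 1.458e-05, 9.720e-06, 1.728e-05]  ψ = [0, 1, 1, 1, 0]  (obs o_3=0)
t=4: δ = [5.832e-07, 1.555e-06, 4.374e-07, 5.832e-07, 2.074e-06]  ψ = [2, 4, 1, 1, 0]  (obs o_4=3)
t=5: δ = [1.244e-07, 6.221e-08, 9.331e-08, 3.110e-08, 4.147e-08]  ψ = [4, 4, 1, 1, 4]  (obs o_5=2)
backtrack: best end state = 0; path = [1, 2, 0, 0, 4, 0]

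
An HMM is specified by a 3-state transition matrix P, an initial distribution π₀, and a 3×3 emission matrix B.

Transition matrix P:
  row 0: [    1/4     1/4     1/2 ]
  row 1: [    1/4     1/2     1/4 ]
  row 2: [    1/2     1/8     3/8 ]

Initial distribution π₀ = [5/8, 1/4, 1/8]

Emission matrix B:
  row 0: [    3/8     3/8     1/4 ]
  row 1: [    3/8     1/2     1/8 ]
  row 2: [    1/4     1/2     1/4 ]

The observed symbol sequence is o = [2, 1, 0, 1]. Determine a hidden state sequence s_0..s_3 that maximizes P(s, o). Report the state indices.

t=0: δ = [1.562e-01, 3.125e-02, 3.125e-02]  (obs o_0=2)
t=1: δ = [1.465e-02, 1.953e-02, 3.906e-02]  ψ = [0, 0, 0]  (obs o_1=1)
t=2: δ = [7.324e-03, 3.662e-03, 3.662e-03]  ψ = [2, 1, 2]  (obs o_2=0)
t=3: δ = [6.866e-04, 9.155e-04, 1.831e-03]  ψ = [0, 0, 0]  (obs o_3=1)
backtrack: best end state = 2; path = [0, 2, 0, 2]

path = [0, 2, 0, 2]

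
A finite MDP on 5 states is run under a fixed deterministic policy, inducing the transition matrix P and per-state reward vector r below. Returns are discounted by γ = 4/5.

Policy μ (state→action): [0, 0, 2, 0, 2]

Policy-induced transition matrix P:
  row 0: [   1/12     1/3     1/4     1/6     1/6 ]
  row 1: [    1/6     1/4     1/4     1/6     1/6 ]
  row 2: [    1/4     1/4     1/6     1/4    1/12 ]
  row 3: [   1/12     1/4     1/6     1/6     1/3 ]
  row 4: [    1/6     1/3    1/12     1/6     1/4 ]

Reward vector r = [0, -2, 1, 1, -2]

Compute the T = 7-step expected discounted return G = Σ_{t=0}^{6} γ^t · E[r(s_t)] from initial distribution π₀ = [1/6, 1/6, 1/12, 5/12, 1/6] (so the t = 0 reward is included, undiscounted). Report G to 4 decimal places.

G = -1.9889

t=0: π = [0.1667, 0.1667, 0.0833, 0.4167, 0.1667], E[r] = -0.1667, γ^t·E[r] = -0.166667, running G = -0.166667
t=1: π = [0.1250, 0.2778, 0.1806, 0.1736, 0.2431], E[r] = -0.6875, γ^t·E[r] = -0.550000, running G = -0.716667
t=2: π = [0.1568, 0.2807, 0.1800, 0.1817, 0.2008], E[r] = -0.6013, γ^t·E[r] = -0.384815, running G = -1.101481
t=3: π = [0.1535, 0.2798, 0.1864, 0.1817, 0.1987], E[r] = -0.5889, γ^t·E[r] = -0.301531, running G = -1.403012
t=4: π = [0.1543, 0.2793, 0.1862, 0.1822, 0.1980], E[r] = -0.5862, γ^t·E[r] = -0.240114, running G = -1.643126
t=5: π = [0.1541, 0.2794, 0.1863, 0.1822, 0.1980], E[r] = -0.5862, γ^t·E[r] = -0.192100, running G = -1.835226
t=6: π = [0.1542, 0.2793, 0.1863, 0.1822, 0.1980], E[r] = -0.5862, γ^t·E[r] = -0.153675, running G = -1.988901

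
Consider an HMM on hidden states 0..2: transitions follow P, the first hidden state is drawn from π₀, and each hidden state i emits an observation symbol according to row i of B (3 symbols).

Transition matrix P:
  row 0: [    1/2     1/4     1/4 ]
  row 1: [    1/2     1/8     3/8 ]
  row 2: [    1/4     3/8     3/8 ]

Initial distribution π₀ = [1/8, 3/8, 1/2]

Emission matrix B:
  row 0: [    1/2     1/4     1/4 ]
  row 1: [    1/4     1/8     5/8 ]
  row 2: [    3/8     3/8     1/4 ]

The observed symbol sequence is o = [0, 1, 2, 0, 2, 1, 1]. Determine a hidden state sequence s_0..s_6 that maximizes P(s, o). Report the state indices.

t=0: δ = [6.250e-02, 9.375e-02, 1.875e-01]  (obs o_0=0)
t=1: δ = [1.172e-02, 8.789e-03, 2.637e-02]  ψ = [1, 2, 2]  (obs o_1=1)
t=2: δ = [1.648e-03, 6.180e-03, 2.472e-03]  ψ = [2, 2, 2]  (obs o_2=2)
t=3: δ = [1.545e-03, 2.317e-04, 8.690e-04]  ψ = [1, 2, 1]  (obs o_3=0)
t=4: δ = [1.931e-04, 2.414e-04, 9.656e-05]  ψ = [0, 0, 0]  (obs o_4=2)
t=5: δ = [3.017e-05, 6.035e-06, 3.395e-05]  ψ = [1, 0, 1]  (obs o_5=1)
t=6: δ = [3.772e-06, 1.591e-06, 4.774e-06]  ψ = [0, 2, 2]  (obs o_6=1)
backtrack: best end state = 2; path = [2, 2, 1, 0, 1, 2, 2]

path = [2, 2, 1, 0, 1, 2, 2]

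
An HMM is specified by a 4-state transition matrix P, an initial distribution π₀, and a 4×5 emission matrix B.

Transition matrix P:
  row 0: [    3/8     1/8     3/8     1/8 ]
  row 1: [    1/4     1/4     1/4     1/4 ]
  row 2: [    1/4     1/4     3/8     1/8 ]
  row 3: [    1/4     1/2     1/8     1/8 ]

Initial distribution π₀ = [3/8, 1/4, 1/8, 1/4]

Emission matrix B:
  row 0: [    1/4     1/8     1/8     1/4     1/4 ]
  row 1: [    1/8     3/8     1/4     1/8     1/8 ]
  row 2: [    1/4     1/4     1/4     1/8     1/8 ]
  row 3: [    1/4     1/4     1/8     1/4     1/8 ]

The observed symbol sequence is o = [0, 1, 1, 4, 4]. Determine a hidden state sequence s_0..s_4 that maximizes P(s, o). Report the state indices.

path = [3, 1, 1, 0, 0]

t=0: δ = [9.375e-02, 3.125e-02, 3.125e-02, 6.250e-02]  (obs o_0=0)
t=1: δ = [4.395e-03, 1.172e-02, 8.789e-03, 2.930e-03]  ψ = [0, 3, 0, 0]  (obs o_1=1)
t=2: δ = [3.662e-04, 1.099e-03, 8.240e-04, 7.324e-04]  ψ = [1, 1, 2, 1]  (obs o_2=1)
t=3: δ = [6.866e-05, 4.578e-05, 3.862e-05, 3.433e-05]  ψ = [1, 3, 2, 1]  (obs o_3=4)
t=4: δ = [6.437e-06, 2.146e-06, 3.219e-06, 1.431e-06]  ψ = [0, 3, 0, 1]  (obs o_4=4)
backtrack: best end state = 0; path = [3, 1, 1, 0, 0]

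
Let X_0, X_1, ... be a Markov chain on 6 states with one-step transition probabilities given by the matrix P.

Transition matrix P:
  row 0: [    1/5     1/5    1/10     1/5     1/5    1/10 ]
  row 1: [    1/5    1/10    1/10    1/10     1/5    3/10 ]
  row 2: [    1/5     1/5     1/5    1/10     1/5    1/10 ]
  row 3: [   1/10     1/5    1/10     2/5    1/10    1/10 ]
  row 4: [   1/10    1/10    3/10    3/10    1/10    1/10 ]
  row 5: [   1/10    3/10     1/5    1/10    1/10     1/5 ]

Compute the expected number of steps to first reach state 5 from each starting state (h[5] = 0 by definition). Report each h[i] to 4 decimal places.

First-step conditioning: h[5] = 0; for i ≠ 5, h[i] = 1 + Σ_k P[i][k]·h[k].
  h[0] = 1 + 1/5·h[0] + 1/5·h[1] + 1/10·h[2] + 1/5·h[3] + 1/5·h[4]
  h[1] = 1 + 1/5·h[0] + 1/10·h[1] + 1/10·h[2] + 1/10·h[3] + 1/5·h[4]
  h[2] = 1 + 1/5·h[0] + 1/5·h[1] + 1/5·h[2] + 1/10·h[3] + 1/5·h[4]
  h[3] = 1 + 1/10·h[0] + 1/5·h[1] + 1/10·h[2] + 2/5·h[3] + 1/10·h[4]
  h[4] = 1 + 1/10·h[0] + 1/10·h[1] + 3/10·h[2] + 3/10·h[3] + 1/10·h[4]
Solving the 5×5 linear system over states ≠ 5 gives exactly h = [4399/587, 3600/587, 4400/587, 4390/587, 4471/587, 0] (h[5] = 0 is the target).

h = [7.4940, 6.1329, 7.4957, 7.4787, 7.6167, 0.0000]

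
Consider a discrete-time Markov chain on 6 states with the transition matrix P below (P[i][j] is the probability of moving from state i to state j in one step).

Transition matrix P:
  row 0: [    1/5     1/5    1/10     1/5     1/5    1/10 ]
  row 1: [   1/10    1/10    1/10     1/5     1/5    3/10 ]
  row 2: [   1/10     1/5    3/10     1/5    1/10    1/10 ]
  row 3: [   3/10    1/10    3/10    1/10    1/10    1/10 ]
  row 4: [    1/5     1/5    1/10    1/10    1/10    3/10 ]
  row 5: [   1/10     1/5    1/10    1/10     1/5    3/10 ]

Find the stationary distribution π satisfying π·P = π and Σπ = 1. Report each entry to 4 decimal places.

π = [0.1613, 0.1683, 0.1623, 0.1492, 0.1535, 0.2054]

Balance equations π_j = Σ_i π_i·P[i][j]:
  π_0 = 1/5·π_0 + 1/10·π_1 + 1/10·π_2 + 3/10·π_3 + 1/5·π_4 + 1/10·π_5
  π_1 = 1/5·π_0 + 1/10·π_1 + 1/5·π_2 + 1/10·π_3 + 1/5·π_4 + 1/5·π_5
  π_2 = 1/10·π_0 + 1/10·π_1 + 3/10·π_2 + 3/10·π_3 + 1/10·π_4 + 1/10·π_5
  π_3 = 1/5·π_0 + 1/5·π_1 + 1/5·π_2 + 1/10·π_3 + 1/10·π_4 + 1/10·π_5
  π_4 = 1/5·π_0 + 1/5·π_1 + 1/10·π_2 + 1/10·π_3 + 1/10·π_4 + 1/5·π_5
  normalize: π_0 + π_1 + π_2 + π_3 + π_4 + π_5 = 1
Solving the linear system gives exactly π = [3384/20977, 7059/41954, 619/3814, 569/3814, 3220/20977, 8619/41954].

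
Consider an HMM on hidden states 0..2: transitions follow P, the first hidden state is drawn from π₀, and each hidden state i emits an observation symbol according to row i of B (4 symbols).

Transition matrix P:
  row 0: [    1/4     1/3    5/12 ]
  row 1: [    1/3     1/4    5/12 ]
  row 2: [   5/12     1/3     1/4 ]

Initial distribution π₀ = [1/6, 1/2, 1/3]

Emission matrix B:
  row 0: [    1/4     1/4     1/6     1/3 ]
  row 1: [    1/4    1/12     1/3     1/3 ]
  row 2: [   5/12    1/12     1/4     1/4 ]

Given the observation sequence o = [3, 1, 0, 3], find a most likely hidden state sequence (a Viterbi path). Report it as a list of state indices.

t=0: δ = [5.556e-02, 1.667e-01, 8.333e-02]  (obs o_0=3)
t=1: δ = [1.389e-02, 3.472e-03, 5.787e-03]  ψ = [1, 1, 1]  (obs o_1=1)
t=2: δ = [8.681e-04, 1.157e-03, 2.411e-03]  ψ = [0, 0, 0]  (obs o_2=0)
t=3: δ = [3.349e-04, 2.679e-04, 1.507e-04]  ψ = [2, 2, 2]  (obs o_3=3)
backtrack: best end state = 0; path = [1, 0, 2, 0]

path = [1, 0, 2, 0]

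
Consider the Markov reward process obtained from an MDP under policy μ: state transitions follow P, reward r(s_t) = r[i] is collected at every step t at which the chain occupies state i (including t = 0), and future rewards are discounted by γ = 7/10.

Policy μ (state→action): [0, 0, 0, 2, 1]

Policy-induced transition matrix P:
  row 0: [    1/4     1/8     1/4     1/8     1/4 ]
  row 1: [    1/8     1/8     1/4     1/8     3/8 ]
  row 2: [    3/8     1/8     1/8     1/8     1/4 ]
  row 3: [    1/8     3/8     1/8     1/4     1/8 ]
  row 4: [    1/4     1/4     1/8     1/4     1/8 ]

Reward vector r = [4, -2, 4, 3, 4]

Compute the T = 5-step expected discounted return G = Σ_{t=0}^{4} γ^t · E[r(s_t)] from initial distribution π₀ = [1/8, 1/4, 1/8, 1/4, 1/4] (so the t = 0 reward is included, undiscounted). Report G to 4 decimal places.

t=0: π = [0.1250, 0.2500, 0.1250, 0.2500, 0.2500], E[r] = 2.2500, γ^t·E[r] = 2.250000, running G = 2.250000
t=1: π = [0.2031, 0.2188, 0.1719, 0.1875, 0.2188], E[r] = 2.5000, γ^t·E[r] = 1.750000, running G = 4.000000
t=2: π = [0.2207, 0.1992, 0.1777, 0.1758, 0.2266], E[r] = 2.6289, γ^t·E[r] = 1.288164, running G = 5.288164
t=3: π = [0.2253, 0.1973, 0.1775, 0.1753, 0.2246], E[r] = 2.6411, γ^t·E[r] = 0.905902, running G = 6.194066
t=4: π = [0.2256, 0.1969, 0.1778, 0.1750, 0.2247], E[r] = 2.6436, γ^t·E[r] = 0.634732, running G = 6.828798

G = 6.8288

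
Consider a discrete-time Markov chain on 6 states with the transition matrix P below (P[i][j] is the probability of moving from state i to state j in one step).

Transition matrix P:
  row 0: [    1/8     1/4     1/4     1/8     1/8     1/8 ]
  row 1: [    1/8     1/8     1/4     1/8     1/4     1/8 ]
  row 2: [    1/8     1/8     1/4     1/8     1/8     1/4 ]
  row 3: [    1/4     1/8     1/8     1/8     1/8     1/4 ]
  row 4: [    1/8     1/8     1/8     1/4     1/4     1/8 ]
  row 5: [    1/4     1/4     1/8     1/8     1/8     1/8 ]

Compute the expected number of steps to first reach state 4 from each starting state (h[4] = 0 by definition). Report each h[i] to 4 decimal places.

h = [6.7532, 6.0029, 6.8456, 6.8341, 0.0000, 6.7417]

First-step conditioning: h[4] = 0; for i ≠ 4, h[i] = 1 + Σ_k P[i][k]·h[k].
  h[0] = 1 + 1/8·h[0] + 1/4·h[1] + 1/4·h[2] + 1/8·h[3] + 1/8·h[5]
  h[1] = 1 + 1/8·h[0] + 1/8·h[1] + 1/4·h[2] + 1/8·h[3] + 1/8·h[5]
  h[2] = 1 + 1/8·h[0] + 1/8·h[1] + 1/4·h[2] + 1/8·h[3] + 1/4·h[5]
  h[3] = 1 + 1/4·h[0] + 1/8·h[1] + 1/8·h[2] + 1/8·h[3] + 1/4·h[5]
  h[5] = 1 + 1/4·h[0] + 1/4·h[1] + 1/8·h[2] + 1/8·h[3] + 1/8·h[5]
Solving the 5×5 linear system over states ≠ 4 gives exactly h = [520/77, 4160/693, 4744/693, 4736/693, 0, 4672/693] (h[4] = 0 is the target).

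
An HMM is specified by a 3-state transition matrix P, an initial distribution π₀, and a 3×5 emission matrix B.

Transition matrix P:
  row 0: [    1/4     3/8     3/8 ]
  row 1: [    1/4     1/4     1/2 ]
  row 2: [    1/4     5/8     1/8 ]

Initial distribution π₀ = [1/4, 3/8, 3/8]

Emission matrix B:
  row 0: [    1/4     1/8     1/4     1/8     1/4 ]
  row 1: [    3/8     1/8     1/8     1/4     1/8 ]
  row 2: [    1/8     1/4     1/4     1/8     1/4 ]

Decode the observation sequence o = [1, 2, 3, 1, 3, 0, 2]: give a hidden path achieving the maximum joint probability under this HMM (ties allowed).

path = [1, 2, 1, 2, 1, 1, 2]

t=0: δ = [3.125e-02, 4.688e-02, 9.375e-02]  (obs o_0=1)
t=1: δ = [5.859e-03, 7.324e-03, 5.859e-03]  ψ = [2, 2, 1]  (obs o_1=2)
t=2: δ = [2.289e-04, 9.155e-04, 4.578e-04]  ψ = [1, 2, 1]  (obs o_2=3)
t=3: δ = [2.861e-05, 3.576e-05, 1.144e-04]  ψ = [1, 2, 1]  (obs o_3=1)
t=4: δ = [3.576e-06, 1.788e-05, 2.235e-06]  ψ = [2, 2, 1]  (obs o_4=3)
t=5: δ = [1.118e-06, 1.676e-06, 1.118e-06]  ψ = [1, 1, 1]  (obs o_5=0)
t=6: δ = [1.048e-07, 8.731e-08, 2.095e-07]  ψ = [1, 2, 1]  (obs o_6=2)
backtrack: best end state = 2; path = [1, 2, 1, 2, 1, 1, 2]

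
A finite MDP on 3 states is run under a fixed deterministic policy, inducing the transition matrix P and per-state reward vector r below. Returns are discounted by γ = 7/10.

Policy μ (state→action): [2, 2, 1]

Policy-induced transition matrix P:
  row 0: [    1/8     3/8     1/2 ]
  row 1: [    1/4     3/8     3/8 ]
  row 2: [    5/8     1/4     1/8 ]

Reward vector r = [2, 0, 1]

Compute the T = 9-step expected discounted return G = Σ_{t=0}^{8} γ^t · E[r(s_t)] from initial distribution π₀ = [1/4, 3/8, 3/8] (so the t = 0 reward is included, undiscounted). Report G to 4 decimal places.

t=0: π = [0.2500, 0.3750, 0.3750], E[r] = 0.8750, γ^t·E[r] = 0.875000, running G = 0.875000
t=1: π = [0.3594, 0.3281, 0.3125], E[r] = 1.0313, γ^t·E[r] = 0.721875, running G = 1.596875
t=2: π = [0.3223, 0.3359, 0.3418], E[r] = 0.9863, γ^t·E[r] = 0.483301, running G = 2.080176
t=3: π = [0.3379, 0.3323, 0.3298], E[r] = 1.0056, γ^t·E[r] = 0.344926, running G = 2.425102
t=4: π = [0.3315, 0.3338, 0.3348], E[r] = 0.9977, γ^t·E[r] = 0.239543, running G = 2.664645
t=5: π = [0.3341, 0.3332, 0.3327], E[r] = 1.0010, γ^t·E[r] = 0.168231, running G = 2.832876
t=6: π = [0.3330, 0.3334, 0.3336], E[r] = 0.9996, γ^t·E[r] = 0.117602, running G = 2.950478
t=7: π = [0.3335, 0.3333, 0.3332], E[r] = 1.0002, γ^t·E[r] = 0.082368, running G = 3.032846
t=8: π = [0.3333, 0.3333, 0.3334], E[r] = 0.9999, γ^t·E[r] = 0.057644, running G = 3.090490

G = 3.0905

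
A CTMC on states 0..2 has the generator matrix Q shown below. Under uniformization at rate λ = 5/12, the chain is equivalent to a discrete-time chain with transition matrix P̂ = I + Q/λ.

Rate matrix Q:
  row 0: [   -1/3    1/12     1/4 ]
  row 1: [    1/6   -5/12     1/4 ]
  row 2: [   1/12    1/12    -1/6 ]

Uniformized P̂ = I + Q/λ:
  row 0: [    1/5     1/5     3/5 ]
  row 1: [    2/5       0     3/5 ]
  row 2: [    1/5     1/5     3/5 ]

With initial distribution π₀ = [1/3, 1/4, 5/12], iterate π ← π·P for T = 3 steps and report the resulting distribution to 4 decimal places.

t=0: π = [0.3333, 0.2500, 0.4167]
t=1: π = [0.2500, 0.1500, 0.6000]
t=2: π = [0.2300, 0.1700, 0.6000]
t=3: π = [0.2340, 0.1660, 0.6000]

π = [0.2340, 0.1660, 0.6000]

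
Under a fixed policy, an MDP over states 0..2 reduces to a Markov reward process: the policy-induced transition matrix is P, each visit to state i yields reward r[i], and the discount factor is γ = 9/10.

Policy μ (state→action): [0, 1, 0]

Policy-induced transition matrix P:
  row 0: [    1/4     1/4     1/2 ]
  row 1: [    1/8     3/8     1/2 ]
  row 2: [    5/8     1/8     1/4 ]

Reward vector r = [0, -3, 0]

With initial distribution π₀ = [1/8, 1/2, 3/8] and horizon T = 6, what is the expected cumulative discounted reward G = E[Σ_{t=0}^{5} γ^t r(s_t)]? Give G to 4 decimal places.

t=0: π = [0.1250, 0.5000, 0.3750], E[r] = -1.5000, γ^t·E[r] = -1.500000, running G = -1.500000
t=1: π = [0.3281, 0.2656, 0.4063], E[r] = -0.7969, γ^t·E[r] = -0.717188, running G = -2.217188
t=2: π = [0.3691, 0.2324, 0.3984], E[r] = -0.6973, γ^t·E[r] = -0.564785, running G = -2.781973
t=3: π = [0.3704, 0.2292, 0.4004], E[r] = -0.6877, γ^t·E[r] = -0.501365, running G = -3.283338
t=4: π = [0.3715, 0.2286, 0.3999], E[r] = -0.6858, γ^t·E[r] = -0.449968, running G = -3.733306
t=5: π = [0.3714, 0.2286, 0.4000], E[r] = -0.6858, γ^t·E[r] = -0.404937, running G = -4.138243

G = -4.1382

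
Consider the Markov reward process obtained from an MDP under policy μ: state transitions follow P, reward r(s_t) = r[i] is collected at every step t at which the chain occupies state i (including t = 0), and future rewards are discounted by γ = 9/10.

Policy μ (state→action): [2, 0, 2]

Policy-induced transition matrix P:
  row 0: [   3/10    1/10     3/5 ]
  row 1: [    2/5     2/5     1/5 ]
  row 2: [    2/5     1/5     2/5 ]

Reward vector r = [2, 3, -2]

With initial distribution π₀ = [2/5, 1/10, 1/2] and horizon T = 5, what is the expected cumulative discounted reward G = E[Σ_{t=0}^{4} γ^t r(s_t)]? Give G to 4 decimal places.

G = 1.4323

t=0: π = [0.4000, 0.1000, 0.5000], E[r] = 0.1000, γ^t·E[r] = 0.100000, running G = 0.100000
t=1: π = [0.3600, 0.1800, 0.4600], E[r] = 0.3400, γ^t·E[r] = 0.306000, running G = 0.406000
t=2: π = [0.3640, 0.2000, 0.4360], E[r] = 0.4560, γ^t·E[r] = 0.369360, running G = 0.775360
t=3: π = [0.3636, 0.2036, 0.4328], E[r] = 0.4724, γ^t·E[r] = 0.344380, running G = 1.119740
t=4: π = [0.3636, 0.2044, 0.4320], E[r] = 0.4764, γ^t·E[r] = 0.312540, running G = 1.432279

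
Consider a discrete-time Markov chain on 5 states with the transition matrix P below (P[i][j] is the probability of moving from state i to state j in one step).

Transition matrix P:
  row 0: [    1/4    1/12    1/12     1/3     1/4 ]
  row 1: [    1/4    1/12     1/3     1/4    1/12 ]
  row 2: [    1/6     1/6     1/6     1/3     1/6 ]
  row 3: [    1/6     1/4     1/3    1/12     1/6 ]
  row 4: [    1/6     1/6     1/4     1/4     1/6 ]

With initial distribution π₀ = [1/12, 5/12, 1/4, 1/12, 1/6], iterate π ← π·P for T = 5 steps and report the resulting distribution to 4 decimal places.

π = [0.1961, 0.1576, 0.2316, 0.2448, 0.1699]

t=0: π = [0.0833, 0.4167, 0.2500, 0.0833, 0.1667]
t=1: π = [0.2083, 0.1319, 0.2569, 0.2639, 0.1389]
t=2: π = [0.1950, 0.1603, 0.2269, 0.2448, 0.1730]
t=3: π = [0.1963, 0.1575, 0.2323, 0.2444, 0.1696]
t=4: π = [0.1961, 0.1576, 0.2314, 0.2450, 0.1699]
t=5: π = [0.1961, 0.1576, 0.2316, 0.2448, 0.1699]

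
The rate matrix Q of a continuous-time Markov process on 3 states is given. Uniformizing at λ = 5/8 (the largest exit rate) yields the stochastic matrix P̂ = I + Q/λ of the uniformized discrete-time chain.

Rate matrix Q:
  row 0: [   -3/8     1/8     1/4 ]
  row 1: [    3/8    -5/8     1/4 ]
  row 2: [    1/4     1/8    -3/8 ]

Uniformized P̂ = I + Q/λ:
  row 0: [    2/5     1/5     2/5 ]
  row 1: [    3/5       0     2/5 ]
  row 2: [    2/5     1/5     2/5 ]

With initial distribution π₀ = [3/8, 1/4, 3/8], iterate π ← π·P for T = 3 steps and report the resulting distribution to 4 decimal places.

t=0: π = [0.3750, 0.2500, 0.3750]
t=1: π = [0.4500, 0.1500, 0.4000]
t=2: π = [0.4300, 0.1700, 0.4000]
t=3: π = [0.4340, 0.1660, 0.4000]

π = [0.4340, 0.1660, 0.4000]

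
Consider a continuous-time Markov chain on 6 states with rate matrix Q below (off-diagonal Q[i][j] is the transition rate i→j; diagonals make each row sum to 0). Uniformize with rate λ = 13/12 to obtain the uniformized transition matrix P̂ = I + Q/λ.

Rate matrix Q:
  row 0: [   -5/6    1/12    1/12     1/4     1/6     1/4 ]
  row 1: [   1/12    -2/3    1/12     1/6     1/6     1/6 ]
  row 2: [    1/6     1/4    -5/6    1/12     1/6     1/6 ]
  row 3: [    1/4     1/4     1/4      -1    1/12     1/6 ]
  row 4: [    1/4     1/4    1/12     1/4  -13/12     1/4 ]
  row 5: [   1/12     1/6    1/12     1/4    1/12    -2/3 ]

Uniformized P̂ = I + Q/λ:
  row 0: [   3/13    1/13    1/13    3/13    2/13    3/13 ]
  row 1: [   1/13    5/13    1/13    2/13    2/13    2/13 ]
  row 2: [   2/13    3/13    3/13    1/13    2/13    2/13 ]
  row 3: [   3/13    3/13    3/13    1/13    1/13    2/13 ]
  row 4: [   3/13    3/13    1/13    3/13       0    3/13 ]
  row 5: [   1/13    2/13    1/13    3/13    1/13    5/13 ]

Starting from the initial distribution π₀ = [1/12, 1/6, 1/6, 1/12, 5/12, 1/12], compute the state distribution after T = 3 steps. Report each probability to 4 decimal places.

t=0: π = [0.0833, 0.1667, 0.1667, 0.0833, 0.4167, 0.0833]
t=1: π = [0.1795, 0.2372, 0.1154, 0.1795, 0.0769, 0.2115]
t=2: π = [0.1529, 0.2234, 0.1223, 0.1672, 0.1119, 0.2224]
t=3: π = [0.1528, 0.2245, 0.1215, 0.1691, 0.1067, 0.2255]

π = [0.1528, 0.2245, 0.1215, 0.1691, 0.1067, 0.2255]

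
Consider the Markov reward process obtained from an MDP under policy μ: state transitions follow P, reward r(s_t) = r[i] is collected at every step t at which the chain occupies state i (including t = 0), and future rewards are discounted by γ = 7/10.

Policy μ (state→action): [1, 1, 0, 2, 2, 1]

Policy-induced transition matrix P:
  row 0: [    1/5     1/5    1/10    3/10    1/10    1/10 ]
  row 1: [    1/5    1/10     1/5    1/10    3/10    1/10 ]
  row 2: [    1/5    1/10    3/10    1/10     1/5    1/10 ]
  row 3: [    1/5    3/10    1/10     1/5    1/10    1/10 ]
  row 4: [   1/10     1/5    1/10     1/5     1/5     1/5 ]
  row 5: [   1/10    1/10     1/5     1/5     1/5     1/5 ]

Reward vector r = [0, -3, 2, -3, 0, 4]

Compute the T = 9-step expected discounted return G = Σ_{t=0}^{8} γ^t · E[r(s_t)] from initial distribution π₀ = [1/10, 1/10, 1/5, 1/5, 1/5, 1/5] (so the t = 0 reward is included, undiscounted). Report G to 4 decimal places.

t=0: π = [0.1000, 0.1000, 0.2000, 0.2000, 0.2000, 0.2000], E[r] = 0.3000, γ^t·E[r] = 0.300000, running G = 0.300000
t=1: π = [0.1600, 0.1700, 0.1700, 0.1800, 0.1800, 0.1400], E[r] = -0.1500, γ^t·E[r] = -0.105000, running G = 0.195000
t=2: π = [0.1680, 0.1700, 0.1650, 0.1820, 0.1830, 0.1320], E[r] = -0.1980, γ^t·E[r] = -0.097020, running G = 0.097980
t=3: π = [0.1685, 0.1715, 0.1632, 0.1833, 0.1820, 0.1315], E[r] = -0.2120, γ^t·E[r] = -0.072716, running G = 0.025264
t=4: π = [0.1687, 0.1717, 0.1629, 0.1834, 0.1820, 0.1314], E[r] = -0.2140, γ^t·E[r] = -0.051379, running G = -0.026115
t=5: π = [0.1687, 0.1717, 0.1629, 0.1834, 0.1820, 0.1313], E[r] = -0.2143, γ^t·E[r] = -0.036017, running G = -0.062132
t=6: π = [0.1687, 0.1717, 0.1629, 0.1834, 0.1820, 0.1313], E[r] = -0.2144, γ^t·E[r] = -0.025218, running G = -0.087350
t=7: π = [0.1687, 0.1717, 0.1629, 0.1834, 0.1820, 0.1313], E[r] = -0.2144, γ^t·E[r] = -0.017653, running G = -0.105003
t=8: π = [0.1687, 0.1717, 0.1629, 0.1834, 0.1820, 0.1313], E[r] = -0.2144, γ^t·E[r] = -0.012357, running G = -0.117361

G = -0.1174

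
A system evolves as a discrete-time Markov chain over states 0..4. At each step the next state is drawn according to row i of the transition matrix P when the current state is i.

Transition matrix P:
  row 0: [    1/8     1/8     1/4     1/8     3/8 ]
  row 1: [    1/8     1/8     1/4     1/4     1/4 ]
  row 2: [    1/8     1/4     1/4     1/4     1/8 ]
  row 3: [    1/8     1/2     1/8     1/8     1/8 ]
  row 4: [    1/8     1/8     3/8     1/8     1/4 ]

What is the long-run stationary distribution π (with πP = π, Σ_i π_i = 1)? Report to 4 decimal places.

Balance equations π_j = Σ_i π_i·P[i][j]:
  π_0 = 1/8·π_0 + 1/8·π_1 + 1/8·π_2 + 1/8·π_3 + 1/8·π_4
  π_1 = 1/8·π_0 + 1/8·π_1 + 1/4·π_2 + 1/2·π_3 + 1/8·π_4
  π_2 = 1/4·π_0 + 1/4·π_1 + 1/4·π_2 + 1/8·π_3 + 3/8·π_4
  π_3 = 1/8·π_0 + 1/4·π_1 + 1/4·π_2 + 1/8·π_3 + 1/8·π_4
  normalize: π_0 + π_1 + π_2 + π_3 + π_4 = 1
Solving the linear system gives exactly π = [1/8, 1045/4624, 1171/4624, 855/4624, 975/4624].

π = [0.1250, 0.2260, 0.2532, 0.1849, 0.2109]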